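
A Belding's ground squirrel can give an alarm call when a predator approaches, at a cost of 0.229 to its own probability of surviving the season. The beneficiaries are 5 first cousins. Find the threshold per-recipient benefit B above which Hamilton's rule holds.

0.3664

r to a first cousin = 0.125 (first cousins share one grandparent pair — two paths of length 4: r = 2·(1/2)^4 = 1/8).
Hamilton's rule with n recipients of equal r: n·r·B > C, so B > C/(n·r) = 0.229/(5·0.125) = 0.3664.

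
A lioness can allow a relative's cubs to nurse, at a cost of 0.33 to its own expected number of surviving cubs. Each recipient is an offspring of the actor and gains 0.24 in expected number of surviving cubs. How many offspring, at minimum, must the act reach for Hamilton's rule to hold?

3

r to an offspring = 0.5 (one parent–offspring link: r = (1/2)^1 = 1/2).
Hamilton's rule: n·r·B > C  ⇒  n > C/(r·B) = 0.33/(0.5·0.24) = 2.75.
The smallest integer exceeding 2.75 is 3.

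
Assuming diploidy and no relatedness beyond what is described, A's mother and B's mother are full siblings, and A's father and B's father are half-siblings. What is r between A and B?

Wright's path rule: contributions from independent ancestry routes add.
A and B are related in two ways: first cousins through their mothers (r = 1/8) and half first cousins through their fathers (r = 1/16).
r = 1/8 + 1/16 = 3/16 = 0.1875.

0.1875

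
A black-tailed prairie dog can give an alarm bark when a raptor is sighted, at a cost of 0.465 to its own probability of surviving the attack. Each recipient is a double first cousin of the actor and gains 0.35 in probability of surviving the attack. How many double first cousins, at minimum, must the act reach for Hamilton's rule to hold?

6

r to a double first cousin = 1/4 (double first cousins share both grandparent pairs — four paths of length 4: r = 4·(1/2)^4 = 1/4).
Hamilton's rule: n·r·B > C  ⇒  n > C/(r·B) = 0.465/(0.25·0.35) = 5.314.
The smallest integer exceeding 5.314 is 6.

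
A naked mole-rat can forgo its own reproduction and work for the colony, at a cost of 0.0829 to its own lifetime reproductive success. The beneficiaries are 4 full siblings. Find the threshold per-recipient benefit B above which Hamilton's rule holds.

0.0415

r to a full sibling = 0.5 (full sibs share both parents — two paths of length 2: r = 2·(1/2)^2 = 1/2).
Hamilton's rule with n recipients of equal r: n·r·B > C, so B > C/(n·r) = 0.0829/(4·0.5) = 0.0415.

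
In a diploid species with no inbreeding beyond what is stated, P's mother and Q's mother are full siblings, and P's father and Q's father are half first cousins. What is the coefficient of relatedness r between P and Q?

0.140625

With two independent routes of shared ancestry, r is the sum of the two contributions.
P and Q are related in two ways: first cousins through their mothers (r = 1/8) and half second cousins through their fathers (r = 1/64).
r = 1/8 + 1/64 = 0.140625.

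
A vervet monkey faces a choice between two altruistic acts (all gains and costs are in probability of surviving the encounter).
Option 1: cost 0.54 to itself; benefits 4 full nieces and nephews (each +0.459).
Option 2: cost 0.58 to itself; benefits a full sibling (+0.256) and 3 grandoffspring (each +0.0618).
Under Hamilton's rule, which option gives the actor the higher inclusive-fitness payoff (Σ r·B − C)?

Option 1

Option 1: r to a full niece or nephew = 0.25.
Option 1: Σ r·B − C = (4·0.25·0.459) − 0.54 = -0.081.
Option 2: r to a full sibling = 0.5.
Option 2: r to a grandoffspring = 0.25.
Option 2: Σ r·B − C = (1·0.5·0.256 + 3·0.25·0.0618) − 0.58 = -0.40565.
Option 1 has the higher net inclusive-fitness payoff.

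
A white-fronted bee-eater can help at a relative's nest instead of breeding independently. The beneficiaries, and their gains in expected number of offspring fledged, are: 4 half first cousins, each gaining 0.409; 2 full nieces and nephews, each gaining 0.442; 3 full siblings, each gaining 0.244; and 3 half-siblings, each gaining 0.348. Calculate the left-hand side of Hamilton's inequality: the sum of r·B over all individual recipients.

0.95025

r to a half first cousin = 0.0625 (half first cousins share one grandparent — one path of length 4: r = (1/2)^4 = 1/16).
r to a full niece or nephew = 1/4 (full aunt/uncle↔niece/nephew: two paths of length 3 through the shared grandparent pair: r = 2·(1/2)^3 = 1/4).
r to a full sibling = 0.5 (full sibs share both parents — two paths of length 2: r = 2·(1/2)^2 = 1/2).
r to a half-sibling = 0.25 (half-sibs share one parent — one path of length 2: r = (1/2)^2 = 1/4).
Summing one r·B term per recipient: 4·0.0625·0.409 + 2·0.25·0.442 + 3·0.5·0.244 + 3·0.25·0.348 = 0.95025.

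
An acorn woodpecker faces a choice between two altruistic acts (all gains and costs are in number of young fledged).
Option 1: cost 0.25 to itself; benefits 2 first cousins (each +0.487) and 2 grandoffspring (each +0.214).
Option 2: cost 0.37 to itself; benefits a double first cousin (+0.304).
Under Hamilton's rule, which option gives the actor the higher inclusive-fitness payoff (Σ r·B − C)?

Option 1

Option 1: r to a first cousin = 0.125.
Option 1: r to a grandoffspring = 0.25.
Option 1: Σ r·B − C = (2·0.125·0.487 + 2·0.25·0.214) − 0.25 = -0.02125.
Option 2: r to a double first cousin = 0.25.
Option 2: Σ r·B − C = (1·0.25·0.304) − 0.37 = -0.294.
Option 1 has the higher net inclusive-fitness payoff.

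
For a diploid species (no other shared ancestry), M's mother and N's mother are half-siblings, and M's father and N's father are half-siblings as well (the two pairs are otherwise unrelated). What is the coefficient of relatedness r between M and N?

0.125

Wright's path rule: contributions from independent ancestry routes add.
M and N are related in two ways: half first cousins through their mothers (r = 1/16) and half first cousins through their fathers (r = 1/16).
r = 1/16 + 1/16 = 0.125.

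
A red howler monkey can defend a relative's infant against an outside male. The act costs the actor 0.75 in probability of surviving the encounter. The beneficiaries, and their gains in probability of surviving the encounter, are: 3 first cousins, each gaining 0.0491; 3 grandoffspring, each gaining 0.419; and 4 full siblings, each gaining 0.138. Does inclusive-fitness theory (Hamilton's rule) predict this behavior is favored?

No

Hamilton's rule: the trait is favored when the sum of r·B over every recipient exceeds the actor's cost C.
r to a first cousin = 0.125 (first cousins share one grandparent pair — two paths of length 4: r = 2·(1/2)^4 = 1/8).
r to a grandoffspring = 1/4 (two parent–offspring links: r = (1/2)^2 = 1/4).
r to a full sibling = 1/2 (full sibs share both parents — two paths of length 2: r = 2·(1/2)^2 = 1/2).
Summing one r·B term per recipient: 3·0.125·0.0491 + 3·0.25·0.419 + 4·0.5·0.138 = 0.6086625.
0.6086625 < 0.75: the indirect benefit is less than the cost.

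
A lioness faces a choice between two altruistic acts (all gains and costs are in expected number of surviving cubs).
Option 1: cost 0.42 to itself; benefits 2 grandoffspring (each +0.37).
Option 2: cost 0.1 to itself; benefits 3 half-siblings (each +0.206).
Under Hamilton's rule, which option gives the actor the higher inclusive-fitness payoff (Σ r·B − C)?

Option 2

Option 1: r to a grandoffspring = 0.25.
Option 1: Σ r·B − C = (2·0.25·0.37) − 0.42 = -0.235.
Option 2: r to a half-sibling = 0.25.
Option 2: Σ r·B − C = (3·0.25·0.206) − 0.1 = 0.0545.
Option 2 has the higher net inclusive-fitness payoff.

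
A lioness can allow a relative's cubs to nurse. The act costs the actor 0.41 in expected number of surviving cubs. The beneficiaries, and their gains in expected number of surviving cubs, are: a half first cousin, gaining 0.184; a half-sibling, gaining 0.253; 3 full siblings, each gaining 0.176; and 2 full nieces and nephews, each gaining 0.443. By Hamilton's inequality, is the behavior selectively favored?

Yes

Hamilton's rule: the trait is favored when the sum of r·B over every recipient exceeds the actor's cost C.
r to a half first cousin = 0.0625 (half first cousins share one grandparent — one path of length 4: r = (1/2)^4 = 1/16).
r to a half-sibling = 1/4 (half-sibs share one parent — one path of length 2: r = (1/2)^2 = 1/4).
r to a full sibling = 0.5 (full sibs share both parents — two paths of length 2: r = 2·(1/2)^2 = 1/2).
r to a full niece or nephew = 1/4 (full aunt/uncle↔niece/nephew: two paths of length 3 through the shared grandparent pair: r = 2·(1/2)^3 = 1/4).
Summing one r·B term per recipient: 1·0.0625·0.184 + 1·0.25·0.253 + 3·0.5·0.176 + 2·0.25·0.443 = 0.56025.
0.56025 > 0.41: the indirect benefit exceeds the cost.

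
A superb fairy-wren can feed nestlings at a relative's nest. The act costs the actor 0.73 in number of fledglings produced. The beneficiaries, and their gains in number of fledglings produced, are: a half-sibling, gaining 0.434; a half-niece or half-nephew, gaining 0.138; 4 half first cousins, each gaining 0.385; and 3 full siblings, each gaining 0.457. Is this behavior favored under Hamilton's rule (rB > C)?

Yes

Hamilton's rule: the trait is favored when the sum of r·B over every recipient exceeds the actor's cost C.
r to a half-sibling = 0.25 (half-sibs share one parent — one path of length 2: r = (1/2)^2 = 1/4).
r to a half-niece or half-nephew = 1/8 (half-aunt/uncle↔niece/nephew: one path of length 3: r = (1/2)^3 = 1/8).
r to a half first cousin = 0.0625 (half first cousins share one grandparent — one path of length 4: r = (1/2)^4 = 1/16).
r to a full sibling = 0.5 (full sibs share both parents — two paths of length 2: r = 2·(1/2)^2 = 1/2).
Summing one r·B term per recipient: 1·0.25·0.434 + 1·0.125·0.138 + 4·0.0625·0.385 + 3·0.5·0.457 = 0.9075.
0.9075 > 0.73: the indirect benefit exceeds the cost.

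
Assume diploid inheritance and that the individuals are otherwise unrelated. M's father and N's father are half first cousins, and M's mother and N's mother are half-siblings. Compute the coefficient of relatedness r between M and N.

Wright's path rule: contributions from independent ancestry routes add.
M and N are related in two ways: half second cousins through their fathers (r = 1/64) and half first cousins through their mothers (r = 1/16).
r = 1/64 + 1/16 = 0.078125.

0.078125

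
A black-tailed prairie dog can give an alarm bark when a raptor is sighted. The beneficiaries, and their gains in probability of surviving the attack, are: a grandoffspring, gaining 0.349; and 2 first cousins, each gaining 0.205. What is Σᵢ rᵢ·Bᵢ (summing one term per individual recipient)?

0.1385

r to a grandoffspring = 0.25 (two parent–offspring links: r = (1/2)^2 = 1/4).
r to a first cousin = 1/8 (first cousins share one grandparent pair — two paths of length 4: r = 2·(1/2)^4 = 1/8).
Summing one r·B term per recipient: 1·0.25·0.349 + 2·0.125·0.205 = 0.1385.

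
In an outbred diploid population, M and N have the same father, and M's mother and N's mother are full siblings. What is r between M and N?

Wright's path rule: contributions from independent ancestry routes add.
M and N are related in two ways: half-sibs through their shared father (r = 1/4) and first cousins through their mothers (r = 1/8).
r = 1/4 + 1/8 = 0.375.

0.375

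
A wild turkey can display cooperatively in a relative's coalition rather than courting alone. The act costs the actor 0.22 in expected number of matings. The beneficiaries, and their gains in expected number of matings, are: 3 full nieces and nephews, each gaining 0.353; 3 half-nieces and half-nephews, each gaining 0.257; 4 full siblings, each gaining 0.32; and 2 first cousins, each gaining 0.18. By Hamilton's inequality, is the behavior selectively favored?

Yes

Hamilton's rule: the trait is favored when the sum of r·B over every recipient exceeds the actor's cost C.
r to a full niece or nephew = 0.25 (full aunt/uncle↔niece/nephew: two paths of length 3 through the shared grandparent pair: r = 2·(1/2)^3 = 1/4).
r to a half-niece or half-nephew = 0.125 (half-aunt/uncle↔niece/nephew: one path of length 3: r = (1/2)^3 = 1/8).
r to a full sibling = 0.5 (full sibs share both parents — two paths of length 2: r = 2·(1/2)^2 = 1/2).
r to a first cousin = 0.125 (first cousins share one grandparent pair — two paths of length 4: r = 2·(1/2)^4 = 1/8).
Summing one r·B term per recipient: 3·0.25·0.353 + 3·0.125·0.257 + 4·0.5·0.32 + 2·0.125·0.18 = 1.046125.
1.046125 > 0.22: the indirect benefit exceeds the cost.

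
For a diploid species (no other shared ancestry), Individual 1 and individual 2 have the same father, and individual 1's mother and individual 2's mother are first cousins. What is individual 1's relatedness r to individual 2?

Wright's path rule: contributions from independent ancestry routes add.
Individual 1 and individual 2 are related in two ways: half-sibs through their shared father (r = 1/4) and second cousins through their mothers (r = 1/32).
r = 1/4 + 1/32 = 0.28125.

0.28125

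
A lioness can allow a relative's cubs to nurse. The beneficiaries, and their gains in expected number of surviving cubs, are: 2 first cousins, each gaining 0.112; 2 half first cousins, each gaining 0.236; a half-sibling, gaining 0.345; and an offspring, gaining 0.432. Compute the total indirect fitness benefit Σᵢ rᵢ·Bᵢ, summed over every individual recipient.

r to a first cousin = 1/8 (first cousins share one grandparent pair — two paths of length 4: r = 2·(1/2)^4 = 1/8).
r to a half first cousin = 0.0625 (half first cousins share one grandparent — one path of length 4: r = (1/2)^4 = 1/16).
r to a half-sibling = 0.25 (half-sibs share one parent — one path of length 2: r = (1/2)^2 = 1/4).
r to an offspring = 0.5 (one parent–offspring link: r = (1/2)^1 = 1/2).
Summing one r·B term per recipient: 2·0.125·0.112 + 2·0.0625·0.236 + 1·0.25·0.345 + 1·0.5·0.432 = 0.35975.

0.35975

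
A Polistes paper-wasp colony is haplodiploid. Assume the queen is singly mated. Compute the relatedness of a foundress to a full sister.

0.75

Haplodiploid full sisters inherit their father's entire haploid genome identically (contributing 1/2) and on average half of their mother's contribution (1/2 · 1/2 = 1/4); r = 1/2 + 1/4 = 3/4.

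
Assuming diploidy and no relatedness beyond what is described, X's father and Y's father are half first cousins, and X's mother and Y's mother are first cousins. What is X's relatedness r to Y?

0.046875

Relatedness sums over independent paths through distinct common ancestors.
X and Y are related in two ways: half second cousins through their fathers (r = 1/64) and second cousins through their mothers (r = 1/32).
r = 1/64 + 1/32 = 0.046875.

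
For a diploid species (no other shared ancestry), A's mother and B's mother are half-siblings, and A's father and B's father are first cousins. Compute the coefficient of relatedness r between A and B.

Wright's path rule: contributions from independent ancestry routes add.
A and B are related in two ways: half first cousins through their mothers (r = 1/16) and second cousins through their fathers (r = 1/32).
r = 1/16 + 1/32 = 3/32 = 0.09375.

0.09375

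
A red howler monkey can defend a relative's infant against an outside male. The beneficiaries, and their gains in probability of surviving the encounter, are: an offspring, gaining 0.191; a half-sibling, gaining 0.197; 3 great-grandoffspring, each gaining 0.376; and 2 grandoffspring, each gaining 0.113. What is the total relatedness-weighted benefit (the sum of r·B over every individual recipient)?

0.34225

r to an offspring = 1/2 (one parent–offspring link: r = (1/2)^1 = 1/2).
r to a half-sibling = 0.25 (half-sibs share one parent — one path of length 2: r = (1/2)^2 = 1/4).
r to a great-grandoffspring = 0.125 (three parent–offspring links: r = (1/2)^3 = 1/8).
r to a grandoffspring = 0.25 (two parent–offspring links: r = (1/2)^2 = 1/4).
Summing one r·B term per recipient: 1·0.5·0.191 + 1·0.25·0.197 + 3·0.125·0.376 + 2·0.25·0.113 = 0.34225.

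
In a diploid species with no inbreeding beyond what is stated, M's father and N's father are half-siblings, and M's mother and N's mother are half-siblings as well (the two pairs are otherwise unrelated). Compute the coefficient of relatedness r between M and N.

Relatedness sums over independent paths through distinct common ancestors.
M and N are related in two ways: half first cousins through their fathers (r = 1/16) and half first cousins through their mothers (r = 1/16).
r = 1/16 + 1/16 = 0.125.

0.125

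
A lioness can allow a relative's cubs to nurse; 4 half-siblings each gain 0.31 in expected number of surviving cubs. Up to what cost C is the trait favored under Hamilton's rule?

r to a half-sibling = 1/4 (half-sibs share one parent — one path of length 2: r = (1/2)^2 = 1/4).
Hamilton's rule: n·r·B > C, so the trait is favored while C < n·r·B = 4·0.25·0.31 = 0.31.

0.31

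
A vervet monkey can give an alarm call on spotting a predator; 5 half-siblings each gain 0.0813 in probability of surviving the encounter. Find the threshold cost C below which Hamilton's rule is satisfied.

r to a half-sibling = 0.25 (half-sibs share one parent — one path of length 2: r = (1/2)^2 = 1/4).
Hamilton's rule: n·r·B > C, so the trait is favored while C < n·r·B = 5·0.25·0.0813 = 0.101625.

0.101625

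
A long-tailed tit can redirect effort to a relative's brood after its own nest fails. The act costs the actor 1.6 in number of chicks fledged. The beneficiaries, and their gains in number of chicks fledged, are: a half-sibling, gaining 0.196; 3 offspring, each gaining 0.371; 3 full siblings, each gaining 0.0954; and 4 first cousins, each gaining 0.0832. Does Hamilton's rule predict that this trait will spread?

Hamilton's rule: the trait is favored when the sum of r·B over every recipient exceeds the actor's cost C.
r to a half-sibling = 1/4 (half-sibs share one parent — one path of length 2: r = (1/2)^2 = 1/4).
r to an offspring = 1/2 (one parent–offspring link: r = (1/2)^1 = 1/2).
r to a full sibling = 0.5 (full sibs share both parents — two paths of length 2: r = 2·(1/2)^2 = 1/2).
r to a first cousin = 0.125 (first cousins share one grandparent pair — two paths of length 4: r = 2·(1/2)^4 = 1/8).
Summing one r·B term per recipient: 1·0.25·0.196 + 3·0.5·0.371 + 3·0.5·0.0954 + 4·0.125·0.0832 = 0.7902.
0.7902 < 1.6: the indirect benefit is less than the cost.

No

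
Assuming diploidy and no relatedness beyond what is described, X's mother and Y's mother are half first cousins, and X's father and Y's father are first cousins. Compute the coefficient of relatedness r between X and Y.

0.046875

With two independent routes of shared ancestry, r is the sum of the two contributions.
X and Y are related in two ways: half second cousins through their mothers (r = 1/64) and second cousins through their fathers (r = 1/32).
r = 1/64 + 1/32 = 3/64 = 0.046875.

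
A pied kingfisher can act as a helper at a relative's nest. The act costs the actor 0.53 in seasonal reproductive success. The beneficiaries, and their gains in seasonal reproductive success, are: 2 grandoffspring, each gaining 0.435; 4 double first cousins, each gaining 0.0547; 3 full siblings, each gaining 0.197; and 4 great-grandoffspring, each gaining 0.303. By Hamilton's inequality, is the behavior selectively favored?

Yes

Hamilton's rule: the trait is favored when the sum of r·B over every recipient exceeds the actor's cost C.
r to a grandoffspring = 0.25 (two parent–offspring links: r = (1/2)^2 = 1/4).
r to a double first cousin = 0.25 (double first cousins share both grandparent pairs — four paths of length 4: r = 4·(1/2)^4 = 1/4).
r to a full sibling = 0.5 (full sibs share both parents — two paths of length 2: r = 2·(1/2)^2 = 1/2).
r to a great-grandoffspring = 1/8 (three parent–offspring links: r = (1/2)^3 = 1/8).
Summing one r·B term per recipient: 2·0.25·0.435 + 4·0.25·0.0547 + 3·0.5·0.197 + 4·0.125·0.303 = 0.7192.
0.7192 > 0.53: the indirect benefit exceeds the cost.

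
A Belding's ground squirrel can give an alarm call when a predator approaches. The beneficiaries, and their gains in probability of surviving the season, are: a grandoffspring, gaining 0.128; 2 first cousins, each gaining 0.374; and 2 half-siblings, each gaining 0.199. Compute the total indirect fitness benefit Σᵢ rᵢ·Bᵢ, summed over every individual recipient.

r to a grandoffspring = 0.25 (two parent–offspring links: r = (1/2)^2 = 1/4).
r to a first cousin = 1/8 (first cousins share one grandparent pair — two paths of length 4: r = 2·(1/2)^4 = 1/8).
r to a half-sibling = 0.25 (half-sibs share one parent — one path of length 2: r = (1/2)^2 = 1/4).
Summing one r·B term per recipient: 1·0.25·0.128 + 2·0.125·0.374 + 2·0.25·0.199 = 0.225.

0.225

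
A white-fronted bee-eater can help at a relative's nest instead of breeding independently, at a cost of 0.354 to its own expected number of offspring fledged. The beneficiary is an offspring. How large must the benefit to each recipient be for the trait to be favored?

r to an offspring = 1/2 (one parent–offspring link: r = (1/2)^1 = 1/2).
Hamilton's rule with n recipients of equal r: n·r·B > C, so B > C/(n·r) = 0.354/(1·0.5) = 0.708.

0.708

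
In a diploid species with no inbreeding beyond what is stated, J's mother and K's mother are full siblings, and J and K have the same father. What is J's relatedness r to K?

0.375

With two independent routes of shared ancestry, r is the sum of the two contributions.
J and K are related in two ways: first cousins through their mothers (r = 1/8) and half-sibs through their shared father (r = 1/4).
r = 1/8 + 1/4 = 0.375.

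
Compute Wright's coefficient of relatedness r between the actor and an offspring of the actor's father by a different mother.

0.25

Each parent–offspring link contributes a factor of 1/2, and independent paths through distinct common ancestors add.
Half-sibs share one parent — one path of length 2: r = (1/2)^2 = 1/4.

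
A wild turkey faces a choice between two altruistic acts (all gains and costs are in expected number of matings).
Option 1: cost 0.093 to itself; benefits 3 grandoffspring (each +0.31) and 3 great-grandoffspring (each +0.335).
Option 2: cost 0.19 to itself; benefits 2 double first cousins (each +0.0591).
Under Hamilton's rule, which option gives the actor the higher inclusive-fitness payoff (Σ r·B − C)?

Option 1: r to a grandoffspring = 0.25.
Option 1: r to a great-grandoffspring = 0.125.
Option 1: Σ r·B − C = (3·0.25·0.31 + 3·0.125·0.335) − 0.093 = 0.265125.
Option 2: r to a double first cousin = 0.25.
Option 2: Σ r·B − C = (2·0.25·0.0591) − 0.19 = -0.16045.
Option 1 has the higher net inclusive-fitness payoff.

Option 1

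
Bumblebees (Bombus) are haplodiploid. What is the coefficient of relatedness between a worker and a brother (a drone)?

0.25

Her haploid brother carries none of their father's genes and a random half of their mother's genome; that half matches the maternal half of her own genome with probability 1/2: r = 1/2 · 1/2 = 1/4.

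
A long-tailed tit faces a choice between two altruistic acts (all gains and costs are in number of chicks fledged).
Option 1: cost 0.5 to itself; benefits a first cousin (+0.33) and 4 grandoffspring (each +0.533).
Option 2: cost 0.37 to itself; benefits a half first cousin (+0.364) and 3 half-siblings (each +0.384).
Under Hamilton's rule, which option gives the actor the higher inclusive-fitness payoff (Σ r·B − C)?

Option 1: r to a first cousin = 0.125.
Option 1: r to a grandoffspring = 0.25.
Option 1: Σ r·B − C = (1·0.125·0.33 + 4·0.25·0.533) − 0.5 = 0.07425.
Option 2: r to a half first cousin = 0.0625.
Option 2: r to a half-sibling = 0.25.
Option 2: Σ r·B − C = (1·0.0625·0.364 + 3·0.25·0.384) − 0.37 = -0.05925.
Option 1 has the higher net inclusive-fitness payoff.

Option 1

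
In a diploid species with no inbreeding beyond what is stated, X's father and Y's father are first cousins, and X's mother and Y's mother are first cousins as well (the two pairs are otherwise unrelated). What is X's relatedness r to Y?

Wright's path rule: contributions from independent ancestry routes add.
X and Y are related in two ways: second cousins through their fathers (r = 1/32) and second cousins through their mothers (r = 1/32).
r = 1/32 + 1/32 = 0.0625.

0.0625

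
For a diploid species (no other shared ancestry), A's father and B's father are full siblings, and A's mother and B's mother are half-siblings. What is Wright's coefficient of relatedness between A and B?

Independent pedigree routes through distinct common ancestors add.
A and B are related in two ways: first cousins through their fathers (r = 1/8) and half first cousins through their mothers (r = 1/16).
r = 1/8 + 1/16 = 3/16 = 0.1875.

0.1875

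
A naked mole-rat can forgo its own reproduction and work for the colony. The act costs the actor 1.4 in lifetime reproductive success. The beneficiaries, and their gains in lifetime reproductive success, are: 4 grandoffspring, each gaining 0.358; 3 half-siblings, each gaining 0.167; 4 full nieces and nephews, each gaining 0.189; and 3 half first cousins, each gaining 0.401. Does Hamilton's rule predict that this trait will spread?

No

Hamilton's rule: the trait is favored when the sum of r·B over every recipient exceeds the actor's cost C.
r to a grandoffspring = 1/4 (two parent–offspring links: r = (1/2)^2 = 1/4).
r to a half-sibling = 0.25 (half-sibs share one parent — one path of length 2: r = (1/2)^2 = 1/4).
r to a full niece or nephew = 0.25 (full aunt/uncle↔niece/nephew: two paths of length 3 through the shared grandparent pair: r = 2·(1/2)^3 = 1/4).
r to a half first cousin = 1/16 (half first cousins share one grandparent — one path of length 4: r = (1/2)^4 = 1/16).
Summing one r·B term per recipient: 4·0.25·0.358 + 3·0.25·0.167 + 4·0.25·0.189 + 3·0.0625·0.401 = 0.7474375.
0.7474375 < 1.4: the indirect benefit is less than the cost.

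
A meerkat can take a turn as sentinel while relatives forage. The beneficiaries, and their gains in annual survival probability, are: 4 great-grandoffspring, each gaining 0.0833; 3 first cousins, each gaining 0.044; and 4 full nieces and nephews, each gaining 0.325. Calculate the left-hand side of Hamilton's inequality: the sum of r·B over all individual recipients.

r to a great-grandoffspring = 0.125 (three parent–offspring links: r = (1/2)^3 = 1/8).
r to a first cousin = 0.125 (first cousins share one grandparent pair — two paths of length 4: r = 2·(1/2)^4 = 1/8).
r to a full niece or nephew = 1/4 (full aunt/uncle↔niece/nephew: two paths of length 3 through the shared grandparent pair: r = 2·(1/2)^3 = 1/4).
Summing one r·B term per recipient: 4·0.125·0.0833 + 3·0.125·0.044 + 4·0.25·0.325 = 0.38315.

0.38315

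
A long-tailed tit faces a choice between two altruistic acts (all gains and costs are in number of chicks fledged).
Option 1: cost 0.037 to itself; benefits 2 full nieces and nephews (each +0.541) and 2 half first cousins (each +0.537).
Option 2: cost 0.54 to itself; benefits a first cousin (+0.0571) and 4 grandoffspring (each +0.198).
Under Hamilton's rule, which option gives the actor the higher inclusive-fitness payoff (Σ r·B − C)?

Option 1: r to a full niece or nephew = 0.25.
Option 1: r to a half first cousin = 0.0625.
Option 1: Σ r·B − C = (2·0.25·0.541 + 2·0.0625·0.537) − 0.037 = 0.300625.
Option 2: r to a first cousin = 0.125.
Option 2: r to a grandoffspring = 0.25.
Option 2: Σ r·B − C = (1·0.125·0.0571 + 4·0.25·0.198) − 0.54 = -0.3348625.
Option 1 has the higher net inclusive-fitness payoff.

Option 1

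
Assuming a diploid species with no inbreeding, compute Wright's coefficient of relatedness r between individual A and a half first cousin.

Half first cousins share one grandparent — one path of length 4: r = (1/2)^4 = 1/16.

0.0625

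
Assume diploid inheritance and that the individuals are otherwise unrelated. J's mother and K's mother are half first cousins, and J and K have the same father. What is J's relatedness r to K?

0.265625

Wright's path rule: contributions from independent ancestry routes add.
J and K are related in two ways: half second cousins through their mothers (r = 1/64) and half-sibs through their shared father (r = 1/4).
r = 1/64 + 1/4 = 0.265625.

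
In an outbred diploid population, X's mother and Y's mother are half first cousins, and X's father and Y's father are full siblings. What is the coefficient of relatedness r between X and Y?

Wright's path rule: contributions from independent ancestry routes add.
X and Y are related in two ways: half second cousins through their mothers (r = 1/64) and first cousins through their fathers (r = 1/8).
r = 1/64 + 1/8 = 9/64 = 0.140625.

0.140625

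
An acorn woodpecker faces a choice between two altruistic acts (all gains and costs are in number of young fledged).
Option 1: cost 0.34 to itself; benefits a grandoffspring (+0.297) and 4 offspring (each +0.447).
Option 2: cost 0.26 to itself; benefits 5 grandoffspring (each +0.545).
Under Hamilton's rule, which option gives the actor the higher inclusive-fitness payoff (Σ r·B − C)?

Option 1: r to a grandoffspring = 0.25.
Option 1: r to an offspring = 0.5.
Option 1: Σ r·B − C = (1·0.25·0.297 + 4·0.5·0.447) − 0.34 = 0.62825.
Option 2: r to a grandoffspring = 0.25.
Option 2: Σ r·B − C = (5·0.25·0.545) − 0.26 = 0.42125.
Option 1 has the higher net inclusive-fitness payoff.

Option 1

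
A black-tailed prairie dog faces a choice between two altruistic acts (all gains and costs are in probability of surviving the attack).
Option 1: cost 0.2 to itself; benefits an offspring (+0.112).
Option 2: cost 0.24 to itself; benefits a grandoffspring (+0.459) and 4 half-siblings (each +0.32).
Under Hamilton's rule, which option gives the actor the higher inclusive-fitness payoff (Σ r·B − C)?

Option 2

Option 1: r to an offspring = 0.5.
Option 1: Σ r·B − C = (1·0.5·0.112) − 0.2 = -0.144.
Option 2: r to a grandoffspring = 0.25.
Option 2: r to a half-sibling = 0.25.
Option 2: Σ r·B − C = (1·0.25·0.459 + 4·0.25·0.32) − 0.24 = 0.19475.
Option 2 has the higher net inclusive-fitness payoff.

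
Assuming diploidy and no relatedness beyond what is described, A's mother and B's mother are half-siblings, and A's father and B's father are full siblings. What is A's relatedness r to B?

Wright's path rule: contributions from independent ancestry routes add.
A and B are related in two ways: half first cousins through their mothers (r = 1/16) and first cousins through their fathers (r = 1/8).
r = 1/16 + 1/8 = 0.1875.

0.1875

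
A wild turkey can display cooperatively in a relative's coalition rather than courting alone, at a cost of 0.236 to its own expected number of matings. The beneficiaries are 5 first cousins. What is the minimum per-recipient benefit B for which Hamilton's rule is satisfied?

0.3776

r to a first cousin = 1/8 (first cousins share one grandparent pair — two paths of length 4: r = 2·(1/2)^4 = 1/8).
Hamilton's rule with n recipients of equal r: n·r·B > C, so B > C/(n·r) = 0.236/(5·0.125) = 0.3776.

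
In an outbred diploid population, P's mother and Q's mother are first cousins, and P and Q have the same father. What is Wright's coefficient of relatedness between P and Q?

0.28125

Relatedness sums over independent paths through distinct common ancestors.
P and Q are related in two ways: second cousins through their mothers (r = 1/32) and half-sibs through their shared father (r = 1/4).
r = 1/32 + 1/4 = 0.28125.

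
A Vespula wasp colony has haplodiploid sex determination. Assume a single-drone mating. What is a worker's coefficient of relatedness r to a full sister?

Haplodiploid full sisters inherit their father's entire haploid genome identically (contributing 1/2) and on average half of their mother's contribution (1/2 · 1/2 = 1/4); r = 1/2 + 1/4 = 3/4.

0.75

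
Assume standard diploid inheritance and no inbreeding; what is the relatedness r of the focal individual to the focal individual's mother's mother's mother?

Each parent–offspring link contributes a factor of 1/2, and independent paths through distinct common ancestors add.
Three parent–offspring links: r = (1/2)^3 = 1/8.

0.125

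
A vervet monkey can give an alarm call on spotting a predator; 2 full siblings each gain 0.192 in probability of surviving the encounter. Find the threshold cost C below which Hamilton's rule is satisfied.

0.192

r to a full sibling = 0.5 (full sibs share both parents — two paths of length 2: r = 2·(1/2)^2 = 1/2).
Hamilton's rule: n·r·B > C, so the trait is favored while C < n·r·B = 2·0.5·0.192 = 0.192.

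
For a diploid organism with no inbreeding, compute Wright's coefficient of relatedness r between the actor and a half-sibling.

0.25

Half-sibs share one parent — one path of length 2: r = (1/2)^2 = 1/4.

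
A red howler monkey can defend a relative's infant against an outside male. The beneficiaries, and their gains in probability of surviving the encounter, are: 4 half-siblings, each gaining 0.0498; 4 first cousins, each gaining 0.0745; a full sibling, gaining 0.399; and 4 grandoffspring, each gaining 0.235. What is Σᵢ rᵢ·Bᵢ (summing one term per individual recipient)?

0.52155

r to a half-sibling = 1/4 (half-sibs share one parent — one path of length 2: r = (1/2)^2 = 1/4).
r to a first cousin = 0.125 (first cousins share one grandparent pair — two paths of length 4: r = 2·(1/2)^4 = 1/8).
r to a full sibling = 0.5 (full sibs share both parents — two paths of length 2: r = 2·(1/2)^2 = 1/2).
r to a grandoffspring = 1/4 (two parent–offspring links: r = (1/2)^2 = 1/4).
Summing one r·B term per recipient: 4·0.25·0.0498 + 4·0.125·0.0745 + 1·0.5·0.399 + 4·0.25·0.235 = 0.52155.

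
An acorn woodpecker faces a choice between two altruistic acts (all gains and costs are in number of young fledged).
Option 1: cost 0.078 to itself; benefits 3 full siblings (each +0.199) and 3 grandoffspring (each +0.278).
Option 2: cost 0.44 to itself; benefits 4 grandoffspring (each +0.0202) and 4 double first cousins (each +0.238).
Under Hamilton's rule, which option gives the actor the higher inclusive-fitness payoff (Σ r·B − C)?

Option 1

Option 1: r to a full sibling = 0.5.
Option 1: r to a grandoffspring = 0.25.
Option 1: Σ r·B − C = (3·0.5·0.199 + 3·0.25·0.278) − 0.078 = 0.429.
Option 2: r to a grandoffspring = 0.25.
Option 2: r to a double first cousin = 0.25.
Option 2: Σ r·B − C = (4·0.25·0.0202 + 4·0.25·0.238) − 0.44 = -0.1818.
Option 1 has the higher net inclusive-fitness payoff.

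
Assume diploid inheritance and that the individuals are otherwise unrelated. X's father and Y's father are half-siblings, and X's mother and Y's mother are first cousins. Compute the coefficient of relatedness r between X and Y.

Independent pedigree routes through distinct common ancestors add.
X and Y are related in two ways: half first cousins through their fathers (r = 1/16) and second cousins through their mothers (r = 1/32).
r = 1/16 + 1/32 = 0.09375.

0.09375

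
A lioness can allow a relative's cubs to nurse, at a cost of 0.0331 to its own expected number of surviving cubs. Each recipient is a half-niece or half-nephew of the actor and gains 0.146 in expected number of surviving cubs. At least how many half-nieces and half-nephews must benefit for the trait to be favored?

r to a half-niece or half-nephew = 0.125 (half-aunt/uncle↔niece/nephew: one path of length 3: r = (1/2)^3 = 1/8).
Hamilton's rule: n·r·B > C  ⇒  n > C/(r·B) = 0.0331/(0.125·0.146) = 1.814.
The smallest integer exceeding 1.814 is 2.

2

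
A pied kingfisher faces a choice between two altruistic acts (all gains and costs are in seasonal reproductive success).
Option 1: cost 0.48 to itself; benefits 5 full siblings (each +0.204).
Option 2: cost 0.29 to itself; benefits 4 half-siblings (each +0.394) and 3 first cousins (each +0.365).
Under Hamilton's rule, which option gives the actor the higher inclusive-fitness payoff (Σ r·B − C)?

Option 2

Option 1: r to a full sibling = 0.5.
Option 1: Σ r·B − C = (5·0.5·0.204) − 0.48 = 0.03.
Option 2: r to a half-sibling = 0.25.
Option 2: r to a first cousin = 0.125.
Option 2: Σ r·B − C = (4·0.25·0.394 + 3·0.125·0.365) − 0.29 = 0.240875.
Option 2 has the higher net inclusive-fitness payoff.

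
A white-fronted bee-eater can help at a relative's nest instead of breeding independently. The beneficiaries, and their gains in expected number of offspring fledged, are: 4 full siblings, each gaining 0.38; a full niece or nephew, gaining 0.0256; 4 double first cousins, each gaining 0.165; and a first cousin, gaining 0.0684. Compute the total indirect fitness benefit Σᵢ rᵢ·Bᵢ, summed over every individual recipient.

r to a full sibling = 0.5 (full sibs share both parents — two paths of length 2: r = 2·(1/2)^2 = 1/2).
r to a full niece or nephew = 1/4 (full aunt/uncle↔niece/nephew: two paths of length 3 through the shared grandparent pair: r = 2·(1/2)^3 = 1/4).
r to a double first cousin = 0.25 (double first cousins share both grandparent pairs — four paths of length 4: r = 4·(1/2)^4 = 1/4).
r to a first cousin = 1/8 (first cousins share one grandparent pair — two paths of length 4: r = 2·(1/2)^4 = 1/8).
Summing one r·B term per recipient: 4·0.5·0.38 + 1·0.25·0.0256 + 4·0.25·0.165 + 1·0.125·0.0684 = 0.93995.

0.93995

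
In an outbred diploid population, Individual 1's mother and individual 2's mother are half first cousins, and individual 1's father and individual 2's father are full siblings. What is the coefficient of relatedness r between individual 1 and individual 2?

0.140625

Independent pedigree routes through distinct common ancestors add.
Individual 1 and individual 2 are related in two ways: half second cousins through their mothers (r = 1/64) and first cousins through their fathers (r = 1/8).
r = 1/64 + 1/8 = 0.140625.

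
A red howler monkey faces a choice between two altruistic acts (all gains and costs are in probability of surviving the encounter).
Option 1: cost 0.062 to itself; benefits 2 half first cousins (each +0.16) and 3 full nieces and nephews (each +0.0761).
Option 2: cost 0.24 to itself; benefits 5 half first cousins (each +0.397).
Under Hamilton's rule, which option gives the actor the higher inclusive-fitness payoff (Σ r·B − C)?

Option 1: r to a half first cousin = 0.0625.
Option 1: r to a full niece or nephew = 0.25.
Option 1: Σ r·B − C = (2·0.0625·0.16 + 3·0.25·0.0761) − 0.062 = 0.015075.
Option 2: r to a half first cousin = 0.0625.
Option 2: Σ r·B − C = (5·0.0625·0.397) − 0.24 = -0.1159375.
Option 1 has the higher net inclusive-fitness payoff.

Option 1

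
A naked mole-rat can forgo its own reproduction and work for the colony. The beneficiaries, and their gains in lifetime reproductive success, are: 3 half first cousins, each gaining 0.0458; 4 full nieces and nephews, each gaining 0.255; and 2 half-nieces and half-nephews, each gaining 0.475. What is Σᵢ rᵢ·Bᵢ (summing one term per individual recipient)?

0.3823375

r to a half first cousin = 0.0625 (half first cousins share one grandparent — one path of length 4: r = (1/2)^4 = 1/16).
r to a full niece or nephew = 1/4 (full aunt/uncle↔niece/nephew: two paths of length 3 through the shared grandparent pair: r = 2·(1/2)^3 = 1/4).
r to a half-niece or half-nephew = 0.125 (half-aunt/uncle↔niece/nephew: one path of length 3: r = (1/2)^3 = 1/8).
Summing one r·B term per recipient: 3·0.0625·0.0458 + 4·0.25·0.255 + 2·0.125·0.475 = 0.3823375.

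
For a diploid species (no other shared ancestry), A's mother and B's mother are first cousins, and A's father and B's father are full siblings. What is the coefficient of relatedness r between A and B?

0.15625

Relatedness sums over independent paths through distinct common ancestors.
A and B are related in two ways: second cousins through their mothers (r = 1/32) and first cousins through their fathers (r = 1/8).
r = 1/32 + 1/8 = 0.15625.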